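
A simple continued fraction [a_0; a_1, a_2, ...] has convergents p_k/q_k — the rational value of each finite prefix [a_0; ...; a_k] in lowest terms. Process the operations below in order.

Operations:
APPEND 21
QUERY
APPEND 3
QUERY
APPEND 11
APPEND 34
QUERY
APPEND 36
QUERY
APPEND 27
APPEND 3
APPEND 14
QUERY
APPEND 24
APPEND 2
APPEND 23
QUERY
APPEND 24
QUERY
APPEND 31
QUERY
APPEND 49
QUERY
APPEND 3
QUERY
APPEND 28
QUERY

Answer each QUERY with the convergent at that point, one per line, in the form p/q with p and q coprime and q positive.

21/1
64/3
24714/1159
890429/41758
1047316777/49115487
1208896808367/56693024288
29064988101521/1363046097041
902223527955518/42311122032559
44238017857921903/2074608025692432
133616277101721227/6266135199109855
3785493776706116259/177526393600768372

APPEND 21: p_0 = 21·1 + 0 = 21, q_0 = 21·0 + 1 = 1 → 21/1
APPEND 3: p_1 = 3·21 + 1 = 64, q_1 = 3·1 + 0 = 3 → 64/3
APPEND 11: p_2 = 11·64 + 21 = 725, q_2 = 11·3 + 1 = 34 → 725/34
APPEND 34: p_3 = 34·725 + 64 = 24714, q_3 = 34·34 + 3 = 1159 → 24714/1159
APPEND 36: p_4 = 36·24714 + 725 = 890429, q_4 = 36·1159 + 34 = 41758 → 890429/41758
APPEND 27: p_5 = 27·890429 + 24714 = 24066297, q_5 = 27·41758 + 1159 = 1128625 → 24066297/1128625
APPEND 3: p_6 = 3·24066297 + 890429 = 73089320, q_6 = 3·1128625 + 41758 = 3427633 → 73089320/3427633
APPEND 14: p_7 = 14·73089320 + 24066297 = 1047316777, q_7 = 14·3427633 + 1128625 = 49115487 → 1047316777/49115487
APPEND 24: p_8 = 24·1047316777 + 73089320 = 25208691968, q_8 = 24·49115487 + 3427633 = 1182199321 → 25208691968/1182199321
APPEND 2: p_9 = 2·25208691968 + 1047316777 = 51464700713, q_9 = 2·1182199321 + 49115487 = 2413514129 → 51464700713/2413514129
APPEND 23: p_10 = 23·51464700713 + 25208691968 = 1208896808367, q_10 = 23·2413514129 + 1182199321 = 56693024288 → 1208896808367/56693024288
APPEND 24: p_11 = 24·1208896808367 + 51464700713 = 29064988101521, q_11 = 24·56693024288 + 2413514129 = 1363046097041 → 29064988101521/1363046097041
APPEND 31: p_12 = 31·29064988101521 + 1208896808367 = 902223527955518, q_12 = 31·1363046097041 + 56693024288 = 42311122032559 → 902223527955518/42311122032559
APPEND 49: p_13 = 49·902223527955518 + 29064988101521 = 44238017857921903, q_13 = 49·42311122032559 + 1363046097041 = 2074608025692432 → 44238017857921903/2074608025692432
APPEND 3: p_14 = 3·44238017857921903 + 902223527955518 = 133616277101721227, q_14 = 3·2074608025692432 + 42311122032559 = 6266135199109855 → 133616277101721227/6266135199109855
APPEND 28: p_15 = 28·133616277101721227 + 44238017857921903 = 3785493776706116259, q_15 = 28·6266135199109855 + 2074608025692432 = 177526393600768372 → 3785493776706116259/177526393600768372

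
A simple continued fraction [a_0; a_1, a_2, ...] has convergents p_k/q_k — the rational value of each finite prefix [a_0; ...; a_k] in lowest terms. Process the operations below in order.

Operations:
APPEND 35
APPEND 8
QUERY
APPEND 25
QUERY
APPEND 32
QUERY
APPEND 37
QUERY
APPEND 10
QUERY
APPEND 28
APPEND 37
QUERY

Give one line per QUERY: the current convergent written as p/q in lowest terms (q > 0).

281/8
7060/201
226201/6440
8376497/238481
83991171/2391250
87408774716/2488550047

APPEND 35: p_0 = 35·1 + 0 = 35, q_0 = 35·0 + 1 = 1 → 35/1
APPEND 8: p_1 = 8·35 + 1 = 281, q_1 = 8·1 + 0 = 8 → 281/8
APPEND 25: p_2 = 25·281 + 35 = 7060, q_2 = 25·8 + 1 = 201 → 7060/201
APPEND 32: p_3 = 32·7060 + 281 = 226201, q_3 = 32·201 + 8 = 6440 → 226201/6440
APPEND 37: p_4 = 37·226201 + 7060 = 8376497, q_4 = 37·6440 + 201 = 238481 → 8376497/238481
APPEND 10: p_5 = 10·8376497 + 226201 = 83991171, q_5 = 10·238481 + 6440 = 2391250 → 83991171/2391250
APPEND 28: p_6 = 28·83991171 + 8376497 = 2360129285, q_6 = 28·2391250 + 238481 = 67193481 → 2360129285/67193481
APPEND 37: p_7 = 37·2360129285 + 83991171 = 87408774716, q_7 = 37·67193481 + 2391250 = 2488550047 → 87408774716/2488550047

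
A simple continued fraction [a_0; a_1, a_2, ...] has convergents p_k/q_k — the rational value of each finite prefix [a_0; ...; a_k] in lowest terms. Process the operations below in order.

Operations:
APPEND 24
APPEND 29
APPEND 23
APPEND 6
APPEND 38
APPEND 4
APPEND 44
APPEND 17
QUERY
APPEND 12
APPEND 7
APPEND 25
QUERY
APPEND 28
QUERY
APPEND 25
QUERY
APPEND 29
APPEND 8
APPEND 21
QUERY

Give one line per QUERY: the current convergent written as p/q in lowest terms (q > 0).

APPEND 24: p_0 = 24·1 + 0 = 24, q_0 = 24·0 + 1 = 1 → 24/1
APPEND 29: p_1 = 29·24 + 1 = 697, q_1 = 29·1 + 0 = 29 → 697/29
APPEND 23: p_2 = 23·697 + 24 = 16055, q_2 = 23·29 + 1 = 668 → 16055/668
APPEND 6: p_3 = 6·16055 + 697 = 97027, q_3 = 6·668 + 29 = 4037 → 97027/4037
APPEND 38: p_4 = 38·97027 + 16055 = 3703081, q_4 = 38·4037 + 668 = 154074 → 3703081/154074
APPEND 4: p_5 = 4·3703081 + 97027 = 14909351, q_5 = 4·154074 + 4037 = 620333 → 14909351/620333
APPEND 44: p_6 = 44·14909351 + 3703081 = 659714525, q_6 = 44·620333 + 154074 = 27448726 → 659714525/27448726
APPEND 17: p_7 = 17·659714525 + 14909351 = 11230056276, q_7 = 17·27448726 + 620333 = 467248675 → 11230056276/467248675
APPEND 12: p_8 = 12·11230056276 + 659714525 = 135420389837, q_8 = 12·467248675 + 27448726 = 5634432826 → 135420389837/5634432826
APPEND 7: p_9 = 7·135420389837 + 11230056276 = 959172785135, q_9 = 7·5634432826 + 467248675 = 39908278457 → 959172785135/39908278457
APPEND 25: p_10 = 25·959172785135 + 135420389837 = 24114740018212, q_10 = 25·39908278457 + 5634432826 = 1003341394251 → 24114740018212/1003341394251
APPEND 28: p_11 = 28·24114740018212 + 959172785135 = 676171893295071, q_11 = 28·1003341394251 + 39908278457 = 28133467317485 → 676171893295071/28133467317485
APPEND 25: p_12 = 25·676171893295071 + 24114740018212 = 16928412072394987, q_12 = 25·28133467317485 + 1003341394251 = 704340024331376 → 16928412072394987/704340024331376
APPEND 29: p_13 = 29·16928412072394987 + 676171893295071 = 491600121992749694, q_13 = 29·704340024331376 + 28133467317485 = 20453994172927389 → 491600121992749694/20453994172927389
APPEND 8: p_14 = 8·491600121992749694 + 16928412072394987 = 3949729388014392539, q_14 = 8·20453994172927389 + 704340024331376 = 164336293407750488 → 3949729388014392539/164336293407750488
APPEND 21: p_15 = 21·3949729388014392539 + 491600121992749694 = 83435917270294993013, q_15 = 21·164336293407750488 + 20453994172927389 = 3471516155735687637 → 83435917270294993013/3471516155735687637

11230056276/467248675
24114740018212/1003341394251
676171893295071/28133467317485
16928412072394987/704340024331376
83435917270294993013/3471516155735687637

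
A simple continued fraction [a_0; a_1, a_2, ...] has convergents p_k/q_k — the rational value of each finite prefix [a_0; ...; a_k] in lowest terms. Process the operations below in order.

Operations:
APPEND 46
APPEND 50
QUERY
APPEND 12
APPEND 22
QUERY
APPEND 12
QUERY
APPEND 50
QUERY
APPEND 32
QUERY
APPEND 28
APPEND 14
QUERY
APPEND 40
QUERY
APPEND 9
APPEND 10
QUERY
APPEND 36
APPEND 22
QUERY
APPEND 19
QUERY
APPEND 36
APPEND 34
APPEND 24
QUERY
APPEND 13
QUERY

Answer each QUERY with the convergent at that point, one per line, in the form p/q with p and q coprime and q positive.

APPEND 46: p_0 = 46·1 + 0 = 46, q_0 = 46·0 + 1 = 1 → 46/1
APPEND 50: p_1 = 50·46 + 1 = 2301, q_1 = 50·1 + 0 = 50 → 2301/50
APPEND 12: p_2 = 12·2301 + 46 = 27658, q_2 = 12·50 + 1 = 601 → 27658/601
APPEND 22: p_3 = 22·27658 + 2301 = 610777, q_3 = 22·601 + 50 = 13272 → 610777/13272
APPEND 12: p_4 = 12·610777 + 27658 = 7356982, q_4 = 12·13272 + 601 = 159865 → 7356982/159865
APPEND 50: p_5 = 50·7356982 + 610777 = 368459877, q_5 = 50·159865 + 13272 = 8006522 → 368459877/8006522
APPEND 32: p_6 = 32·368459877 + 7356982 = 11798073046, q_6 = 32·8006522 + 159865 = 256368569 → 11798073046/256368569
APPEND 28: p_7 = 28·11798073046 + 368459877 = 330714505165, q_7 = 28·256368569 + 8006522 = 7186326454 → 330714505165/7186326454
APPEND 14: p_8 = 14·330714505165 + 11798073046 = 4641801145356, q_8 = 14·7186326454 + 256368569 = 100864938925 → 4641801145356/100864938925
APPEND 40: p_9 = 40·4641801145356 + 330714505165 = 186002760319405, q_9 = 40·100864938925 + 7186326454 = 4041783883454 → 186002760319405/4041783883454
APPEND 9: p_10 = 9·186002760319405 + 4641801145356 = 1678666644020001, q_10 = 9·4041783883454 + 100864938925 = 36476919890011 → 1678666644020001/36476919890011
APPEND 10: p_11 = 10·1678666644020001 + 186002760319405 = 16972669200519415, q_11 = 10·36476919890011 + 4041783883454 = 368810982783564 → 16972669200519415/368810982783564
APPEND 36: p_12 = 36·16972669200519415 + 1678666644020001 = 612694757862718941, q_12 = 36·368810982783564 + 36476919890011 = 13313672300098315 → 612694757862718941/13313672300098315
APPEND 22: p_13 = 22·612694757862718941 + 16972669200519415 = 13496257342180336117, q_13 = 22·13313672300098315 + 368810982783564 = 293269601584946494 → 13496257342180336117/293269601584946494
APPEND 19: p_14 = 19·13496257342180336117 + 612694757862718941 = 257041584259289105164, q_14 = 19·293269601584946494 + 13313672300098315 = 5585436102414081701 → 257041584259289105164/5585436102414081701
APPEND 36: p_15 = 36·257041584259289105164 + 13496257342180336117 = 9266993290676588122021, q_15 = 36·5585436102414081701 + 293269601584946494 = 201368969288491887730 → 9266993290676588122021/201368969288491887730
APPEND 34: p_16 = 34·9266993290676588122021 + 257041584259289105164 = 315334813467263285253878, q_16 = 34·201368969288491887730 + 5585436102414081701 = 6852130391911138264521 → 315334813467263285253878/6852130391911138264521
APPEND 24: p_17 = 24·315334813467263285253878 + 9266993290676588122021 = 7577302516504995434215093, q_17 = 24·6852130391911138264521 + 201368969288491887730 = 164652498375155810236234 → 7577302516504995434215093/164652498375155810236234
APPEND 13: p_18 = 13·7577302516504995434215093 + 315334813467263285253878 = 98820267528032203930050087, q_18 = 13·164652498375155810236234 + 6852130391911138264521 = 2147334609268936671335563 → 98820267528032203930050087/2147334609268936671335563

2301/50
610777/13272
7356982/159865
368459877/8006522
11798073046/256368569
4641801145356/100864938925
186002760319405/4041783883454
16972669200519415/368810982783564
13496257342180336117/293269601584946494
257041584259289105164/5585436102414081701
7577302516504995434215093/164652498375155810236234
98820267528032203930050087/2147334609268936671335563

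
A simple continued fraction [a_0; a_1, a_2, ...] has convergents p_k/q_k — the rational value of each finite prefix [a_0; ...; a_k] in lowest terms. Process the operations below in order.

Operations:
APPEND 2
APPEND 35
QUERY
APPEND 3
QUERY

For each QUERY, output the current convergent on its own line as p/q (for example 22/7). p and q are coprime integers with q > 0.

71/35
215/106

APPEND 2: p_0 = 2·1 + 0 = 2, q_0 = 2·0 + 1 = 1 → 2/1
APPEND 35: p_1 = 35·2 + 1 = 71, q_1 = 35·1 + 0 = 35 → 71/35
APPEND 3: p_2 = 3·71 + 2 = 215, q_2 = 3·35 + 1 = 106 → 215/106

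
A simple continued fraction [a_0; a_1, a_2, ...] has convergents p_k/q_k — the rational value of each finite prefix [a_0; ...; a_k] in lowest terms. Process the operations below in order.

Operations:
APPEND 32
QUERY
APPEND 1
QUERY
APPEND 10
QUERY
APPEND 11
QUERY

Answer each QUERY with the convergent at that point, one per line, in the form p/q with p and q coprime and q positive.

APPEND 32: p_0 = 32·1 + 0 = 32, q_0 = 32·0 + 1 = 1 → 32/1
APPEND 1: p_1 = 1·32 + 1 = 33, q_1 = 1·1 + 0 = 1 → 33/1
APPEND 10: p_2 = 10·33 + 32 = 362, q_2 = 10·1 + 1 = 11 → 362/11
APPEND 11: p_3 = 11·362 + 33 = 4015, q_3 = 11·11 + 1 = 122 → 4015/122

32/1
33/1
362/11
4015/122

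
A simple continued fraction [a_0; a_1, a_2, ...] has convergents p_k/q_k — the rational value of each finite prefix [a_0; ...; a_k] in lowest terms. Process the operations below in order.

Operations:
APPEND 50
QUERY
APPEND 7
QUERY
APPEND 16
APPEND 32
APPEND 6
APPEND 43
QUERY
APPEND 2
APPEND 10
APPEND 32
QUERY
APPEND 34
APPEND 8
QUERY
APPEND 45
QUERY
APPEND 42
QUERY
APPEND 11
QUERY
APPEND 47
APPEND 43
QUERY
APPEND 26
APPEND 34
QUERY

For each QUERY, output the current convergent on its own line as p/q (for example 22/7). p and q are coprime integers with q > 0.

APPEND 50: p_0 = 50·1 + 0 = 50, q_0 = 50·0 + 1 = 1 → 50/1
APPEND 7: p_1 = 7·50 + 1 = 351, q_1 = 7·1 + 0 = 7 → 351/7
APPEND 16: p_2 = 16·351 + 50 = 5666, q_2 = 16·7 + 1 = 113 → 5666/113
APPEND 32: p_3 = 32·5666 + 351 = 181663, q_3 = 32·113 + 7 = 3623 → 181663/3623
APPEND 6: p_4 = 6·181663 + 5666 = 1095644, q_4 = 6·3623 + 113 = 21851 → 1095644/21851
APPEND 43: p_5 = 43·1095644 + 181663 = 47294355, q_5 = 43·21851 + 3623 = 943216 → 47294355/943216
APPEND 2: p_6 = 2·47294355 + 1095644 = 95684354, q_6 = 2·943216 + 21851 = 1908283 → 95684354/1908283
APPEND 10: p_7 = 10·95684354 + 47294355 = 1004137895, q_7 = 10·1908283 + 943216 = 20026046 → 1004137895/20026046
APPEND 32: p_8 = 32·1004137895 + 95684354 = 32228096994, q_8 = 32·20026046 + 1908283 = 642741755 → 32228096994/642741755
APPEND 34: p_9 = 34·32228096994 + 1004137895 = 1096759435691, q_9 = 34·642741755 + 20026046 = 21873245716 → 1096759435691/21873245716
APPEND 8: p_10 = 8·1096759435691 + 32228096994 = 8806303582522, q_10 = 8·21873245716 + 642741755 = 175628707483 → 8806303582522/175628707483
APPEND 45: p_11 = 45·8806303582522 + 1096759435691 = 397380420649181, q_11 = 45·175628707483 + 21873245716 = 7925165082451 → 397380420649181/7925165082451
APPEND 42: p_12 = 42·397380420649181 + 8806303582522 = 16698783970848124, q_12 = 42·7925165082451 + 175628707483 = 333032562170425 → 16698783970848124/333032562170425
APPEND 11: p_13 = 11·16698783970848124 + 397380420649181 = 184084004099978545, q_13 = 11·333032562170425 + 7925165082451 = 3671283348957126 → 184084004099978545/3671283348957126
APPEND 47: p_14 = 47·184084004099978545 + 16698783970848124 = 8668646976669839739, q_14 = 47·3671283348957126 + 333032562170425 = 172883349963155347 → 8668646976669839739/172883349963155347
APPEND 43: p_15 = 43·8668646976669839739 + 184084004099978545 = 372935904000903087322, q_15 = 43·172883349963155347 + 3671283348957126 = 7437655331764637047 → 372935904000903087322/7437655331764637047
APPEND 26: p_16 = 26·372935904000903087322 + 8668646976669839739 = 9705002151000150110111, q_16 = 26·7437655331764637047 + 172883349963155347 = 193551921975843718569 → 9705002151000150110111/193551921975843718569
APPEND 34: p_17 = 34·9705002151000150110111 + 372935904000903087322 = 330343009038006006831096, q_17 = 34·193551921975843718569 + 7437655331764637047 = 6588203002510451068393 → 330343009038006006831096/6588203002510451068393

50/1
351/7
47294355/943216
32228096994/642741755
8806303582522/175628707483
397380420649181/7925165082451
16698783970848124/333032562170425
184084004099978545/3671283348957126
372935904000903087322/7437655331764637047
330343009038006006831096/6588203002510451068393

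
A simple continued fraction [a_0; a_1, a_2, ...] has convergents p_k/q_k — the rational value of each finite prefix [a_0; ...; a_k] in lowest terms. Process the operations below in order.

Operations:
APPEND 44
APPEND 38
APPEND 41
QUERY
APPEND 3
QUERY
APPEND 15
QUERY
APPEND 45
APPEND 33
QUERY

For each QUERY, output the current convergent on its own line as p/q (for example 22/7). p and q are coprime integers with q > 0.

APPEND 44: p_0 = 44·1 + 0 = 44, q_0 = 44·0 + 1 = 1 → 44/1
APPEND 38: p_1 = 38·44 + 1 = 1673, q_1 = 38·1 + 0 = 38 → 1673/38
APPEND 41: p_2 = 41·1673 + 44 = 68637, q_2 = 41·38 + 1 = 1559 → 68637/1559
APPEND 3: p_3 = 3·68637 + 1673 = 207584, q_3 = 3·1559 + 38 = 4715 → 207584/4715
APPEND 15: p_4 = 15·207584 + 68637 = 3182397, q_4 = 15·4715 + 1559 = 72284 → 3182397/72284
APPEND 45: p_5 = 45·3182397 + 207584 = 143415449, q_5 = 45·72284 + 4715 = 3257495 → 143415449/3257495
APPEND 33: p_6 = 33·143415449 + 3182397 = 4735892214, q_6 = 33·3257495 + 72284 = 107569619 → 4735892214/107569619

68637/1559
207584/4715
3182397/72284
4735892214/107569619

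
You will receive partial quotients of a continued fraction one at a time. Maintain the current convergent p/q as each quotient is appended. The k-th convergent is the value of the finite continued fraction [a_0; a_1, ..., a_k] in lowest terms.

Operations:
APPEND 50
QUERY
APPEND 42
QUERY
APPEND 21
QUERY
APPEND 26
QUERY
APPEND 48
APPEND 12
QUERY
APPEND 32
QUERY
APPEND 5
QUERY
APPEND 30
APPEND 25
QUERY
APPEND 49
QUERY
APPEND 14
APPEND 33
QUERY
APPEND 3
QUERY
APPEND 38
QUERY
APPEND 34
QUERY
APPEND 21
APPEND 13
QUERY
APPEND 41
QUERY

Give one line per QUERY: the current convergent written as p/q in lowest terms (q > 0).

50/1
2101/42
44171/883
1150547/23000
664395671/13281596
21315931899/426115955
107244055166/2143861371
81073183727141/1620692788496
3975824640216788/79478688593389
1843482223483368497/36852115680759475
5586189288596867664/111670669375374367
214118675190164339729/4280337551944985421
7285621145754184418450/145643147435504878681
1999043736714118667071777/39961866785503621569067
82114005368014893387070036/1641499324639346031769469

APPEND 50: p_0 = 50·1 + 0 = 50, q_0 = 50·0 + 1 = 1 → 50/1
APPEND 42: p_1 = 42·50 + 1 = 2101, q_1 = 42·1 + 0 = 42 → 2101/42
APPEND 21: p_2 = 21·2101 + 50 = 44171, q_2 = 21·42 + 1 = 883 → 44171/883
APPEND 26: p_3 = 26·44171 + 2101 = 1150547, q_3 = 26·883 + 42 = 23000 → 1150547/23000
APPEND 48: p_4 = 48·1150547 + 44171 = 55270427, q_4 = 48·23000 + 883 = 1104883 → 55270427/1104883
APPEND 12: p_5 = 12·55270427 + 1150547 = 664395671, q_5 = 12·1104883 + 23000 = 13281596 → 664395671/13281596
APPEND 32: p_6 = 32·664395671 + 55270427 = 21315931899, q_6 = 32·13281596 + 1104883 = 426115955 → 21315931899/426115955
APPEND 5: p_7 = 5·21315931899 + 664395671 = 107244055166, q_7 = 5·426115955 + 13281596 = 2143861371 → 107244055166/2143861371
APPEND 30: p_8 = 30·107244055166 + 21315931899 = 3238637586879, q_8 = 30·2143861371 + 426115955 = 64741957085 → 3238637586879/64741957085
APPEND 25: p_9 = 25·3238637586879 + 107244055166 = 81073183727141, q_9 = 25·64741957085 + 2143861371 = 1620692788496 → 81073183727141/1620692788496
APPEND 49: p_10 = 49·81073183727141 + 3238637586879 = 3975824640216788, q_10 = 49·1620692788496 + 64741957085 = 79478688593389 → 3975824640216788/79478688593389
APPEND 14: p_11 = 14·3975824640216788 + 81073183727141 = 55742618146762173, q_11 = 14·79478688593389 + 1620692788496 = 1114322333095942 → 55742618146762173/1114322333095942
APPEND 33: p_12 = 33·55742618146762173 + 3975824640216788 = 1843482223483368497, q_12 = 33·1114322333095942 + 79478688593389 = 36852115680759475 → 1843482223483368497/36852115680759475
APPEND 3: p_13 = 3·1843482223483368497 + 55742618146762173 = 5586189288596867664, q_13 = 3·36852115680759475 + 1114322333095942 = 111670669375374367 → 5586189288596867664/111670669375374367
APPEND 38: p_14 = 38·5586189288596867664 + 1843482223483368497 = 214118675190164339729, q_14 = 38·111670669375374367 + 36852115680759475 = 4280337551944985421 → 214118675190164339729/4280337551944985421
APPEND 34: p_15 = 34·214118675190164339729 + 5586189288596867664 = 7285621145754184418450, q_15 = 34·4280337551944985421 + 111670669375374367 = 145643147435504878681 → 7285621145754184418450/145643147435504878681
APPEND 21: p_16 = 21·7285621145754184418450 + 214118675190164339729 = 153212162736028037127179, q_16 = 21·145643147435504878681 + 4280337551944985421 = 3062786433697547437722 → 153212162736028037127179/3062786433697547437722
APPEND 13: p_17 = 13·153212162736028037127179 + 7285621145754184418450 = 1999043736714118667071777, q_17 = 13·3062786433697547437722 + 145643147435504878681 = 39961866785503621569067 → 1999043736714118667071777/39961866785503621569067
APPEND 41: p_18 = 41·1999043736714118667071777 + 153212162736028037127179 = 82114005368014893387070036, q_18 = 41·39961866785503621569067 + 3062786433697547437722 = 1641499324639346031769469 → 82114005368014893387070036/1641499324639346031769469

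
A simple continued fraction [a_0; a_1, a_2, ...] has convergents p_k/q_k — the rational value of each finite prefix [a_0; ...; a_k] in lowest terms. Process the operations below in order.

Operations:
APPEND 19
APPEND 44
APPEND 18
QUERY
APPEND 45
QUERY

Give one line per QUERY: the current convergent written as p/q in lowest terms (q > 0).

15085/793
679662/35729

APPEND 19: p_0 = 19·1 + 0 = 19, q_0 = 19·0 + 1 = 1 → 19/1
APPEND 44: p_1 = 44·19 + 1 = 837, q_1 = 44·1 + 0 = 44 → 837/44
APPEND 18: p_2 = 18·837 + 19 = 15085, q_2 = 18·44 + 1 = 793 → 15085/793
APPEND 45: p_3 = 45·15085 + 837 = 679662, q_3 = 45·793 + 44 = 35729 → 679662/35729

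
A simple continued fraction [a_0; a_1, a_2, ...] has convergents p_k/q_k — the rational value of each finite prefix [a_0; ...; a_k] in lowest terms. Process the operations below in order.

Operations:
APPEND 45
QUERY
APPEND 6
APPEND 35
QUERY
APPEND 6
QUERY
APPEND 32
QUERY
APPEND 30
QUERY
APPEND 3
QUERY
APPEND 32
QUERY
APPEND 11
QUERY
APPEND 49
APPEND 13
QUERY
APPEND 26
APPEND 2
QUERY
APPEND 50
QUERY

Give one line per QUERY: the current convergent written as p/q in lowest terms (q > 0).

APPEND 45: p_0 = 45·1 + 0 = 45, q_0 = 45·0 + 1 = 1 → 45/1
APPEND 6: p_1 = 6·45 + 1 = 271, q_1 = 6·1 + 0 = 6 → 271/6
APPEND 35: p_2 = 35·271 + 45 = 9530, q_2 = 35·6 + 1 = 211 → 9530/211
APPEND 6: p_3 = 6·9530 + 271 = 57451, q_3 = 6·211 + 6 = 1272 → 57451/1272
APPEND 32: p_4 = 32·57451 + 9530 = 1847962, q_4 = 32·1272 + 211 = 40915 → 1847962/40915
APPEND 30: p_5 = 30·1847962 + 57451 = 55496311, q_5 = 30·40915 + 1272 = 1228722 → 55496311/1228722
APPEND 3: p_6 = 3·55496311 + 1847962 = 168336895, q_6 = 3·1228722 + 40915 = 3727081 → 168336895/3727081
APPEND 32: p_7 = 32·168336895 + 55496311 = 5442276951, q_7 = 32·3727081 + 1228722 = 120495314 → 5442276951/120495314
APPEND 11: p_8 = 11·5442276951 + 168336895 = 60033383356, q_8 = 11·120495314 + 3727081 = 1329175535 → 60033383356/1329175535
APPEND 49: p_9 = 49·60033383356 + 5442276951 = 2947078061395, q_9 = 49·1329175535 + 120495314 = 65250096529 → 2947078061395/65250096529
APPEND 13: p_10 = 13·2947078061395 + 60033383356 = 38372048181491, q_10 = 13·65250096529 + 1329175535 = 849580430412 → 38372048181491/849580430412
APPEND 26: p_11 = 26·38372048181491 + 2947078061395 = 1000620330780161, q_11 = 26·849580430412 + 65250096529 = 22154341287241 → 1000620330780161/22154341287241
APPEND 2: p_12 = 2·1000620330780161 + 38372048181491 = 2039612709741813, q_12 = 2·22154341287241 + 849580430412 = 45158263004894 → 2039612709741813/45158263004894
APPEND 50: p_13 = 50·2039612709741813 + 1000620330780161 = 102981255817870811, q_13 = 50·45158263004894 + 22154341287241 = 2280067491531941 → 102981255817870811/2280067491531941

45/1
9530/211
57451/1272
1847962/40915
55496311/1228722
168336895/3727081
5442276951/120495314
60033383356/1329175535
38372048181491/849580430412
2039612709741813/45158263004894
102981255817870811/2280067491531941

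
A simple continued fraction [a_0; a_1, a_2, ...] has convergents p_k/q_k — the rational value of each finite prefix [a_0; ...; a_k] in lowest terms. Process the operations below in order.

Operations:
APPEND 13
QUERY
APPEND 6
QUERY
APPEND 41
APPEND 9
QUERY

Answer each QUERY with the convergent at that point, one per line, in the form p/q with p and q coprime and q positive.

APPEND 13: p_0 = 13·1 + 0 = 13, q_0 = 13·0 + 1 = 1 → 13/1
APPEND 6: p_1 = 6·13 + 1 = 79, q_1 = 6·1 + 0 = 6 → 79/6
APPEND 41: p_2 = 41·79 + 13 = 3252, q_2 = 41·6 + 1 = 247 → 3252/247
APPEND 9: p_3 = 9·3252 + 79 = 29347, q_3 = 9·247 + 6 = 2229 → 29347/2229

13/1
79/6
29347/2229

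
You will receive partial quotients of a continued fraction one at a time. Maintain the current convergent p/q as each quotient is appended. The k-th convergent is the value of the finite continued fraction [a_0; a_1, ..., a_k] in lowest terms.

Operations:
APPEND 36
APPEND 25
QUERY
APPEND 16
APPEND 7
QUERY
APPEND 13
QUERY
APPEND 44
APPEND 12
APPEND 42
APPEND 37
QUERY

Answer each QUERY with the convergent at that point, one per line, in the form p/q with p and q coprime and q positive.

APPEND 36: p_0 = 36·1 + 0 = 36, q_0 = 36·0 + 1 = 1 → 36/1
APPEND 25: p_1 = 25·36 + 1 = 901, q_1 = 25·1 + 0 = 25 → 901/25
APPEND 16: p_2 = 16·901 + 36 = 14452, q_2 = 16·25 + 1 = 401 → 14452/401
APPEND 7: p_3 = 7·14452 + 901 = 102065, q_3 = 7·401 + 25 = 2832 → 102065/2832
APPEND 13: p_4 = 13·102065 + 14452 = 1341297, q_4 = 13·2832 + 401 = 37217 → 1341297/37217
APPEND 44: p_5 = 44·1341297 + 102065 = 59119133, q_5 = 44·37217 + 2832 = 1640380 → 59119133/1640380
APPEND 12: p_6 = 12·59119133 + 1341297 = 710770893, q_6 = 12·1640380 + 37217 = 19721777 → 710770893/19721777
APPEND 42: p_7 = 42·710770893 + 59119133 = 29911496639, q_7 = 42·19721777 + 1640380 = 829955014 → 29911496639/829955014
APPEND 37: p_8 = 37·29911496639 + 710770893 = 1107436146536, q_8 = 37·829955014 + 19721777 = 30728057295 → 1107436146536/30728057295

901/25
102065/2832
1341297/37217
1107436146536/30728057295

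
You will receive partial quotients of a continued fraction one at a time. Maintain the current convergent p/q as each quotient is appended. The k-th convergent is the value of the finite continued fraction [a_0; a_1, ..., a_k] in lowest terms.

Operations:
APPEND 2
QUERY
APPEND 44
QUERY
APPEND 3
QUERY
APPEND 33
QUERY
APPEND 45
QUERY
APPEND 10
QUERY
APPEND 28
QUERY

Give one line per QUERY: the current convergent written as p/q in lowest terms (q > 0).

APPEND 2: p_0 = 2·1 + 0 = 2, q_0 = 2·0 + 1 = 1 → 2/1
APPEND 44: p_1 = 44·2 + 1 = 89, q_1 = 44·1 + 0 = 44 → 89/44
APPEND 3: p_2 = 3·89 + 2 = 269, q_2 = 3·44 + 1 = 133 → 269/133
APPEND 33: p_3 = 33·269 + 89 = 8966, q_3 = 33·133 + 44 = 4433 → 8966/4433
APPEND 45: p_4 = 45·8966 + 269 = 403739, q_4 = 45·4433 + 133 = 199618 → 403739/199618
APPEND 10: p_5 = 10·403739 + 8966 = 4046356, q_5 = 10·199618 + 4433 = 2000613 → 4046356/2000613
APPEND 28: p_6 = 28·4046356 + 403739 = 113701707, q_6 = 28·2000613 + 199618 = 56216782 → 113701707/56216782

2/1
89/44
269/133
8966/4433
403739/199618
4046356/2000613
113701707/56216782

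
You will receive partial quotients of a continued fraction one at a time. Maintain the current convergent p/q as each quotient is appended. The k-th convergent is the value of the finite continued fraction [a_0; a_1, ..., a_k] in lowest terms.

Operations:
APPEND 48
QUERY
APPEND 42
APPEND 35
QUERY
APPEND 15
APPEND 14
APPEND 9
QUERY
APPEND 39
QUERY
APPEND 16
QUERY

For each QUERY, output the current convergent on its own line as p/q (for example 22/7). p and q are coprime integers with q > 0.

48/1
70643/1471
135466861/2820828
5298141490/110323261
84905730701/1767993004

APPEND 48: p_0 = 48·1 + 0 = 48, q_0 = 48·0 + 1 = 1 → 48/1
APPEND 42: p_1 = 42·48 + 1 = 2017, q_1 = 42·1 + 0 = 42 → 2017/42
APPEND 35: p_2 = 35·2017 + 48 = 70643, q_2 = 35·42 + 1 = 1471 → 70643/1471
APPEND 15: p_3 = 15·70643 + 2017 = 1061662, q_3 = 15·1471 + 42 = 22107 → 1061662/22107
APPEND 14: p_4 = 14·1061662 + 70643 = 14933911, q_4 = 14·22107 + 1471 = 310969 → 14933911/310969
APPEND 9: p_5 = 9·14933911 + 1061662 = 135466861, q_5 = 9·310969 + 22107 = 2820828 → 135466861/2820828
APPEND 39: p_6 = 39·135466861 + 14933911 = 5298141490, q_6 = 39·2820828 + 310969 = 110323261 → 5298141490/110323261
APPEND 16: p_7 = 16·5298141490 + 135466861 = 84905730701, q_7 = 16·110323261 + 2820828 = 1767993004 → 84905730701/1767993004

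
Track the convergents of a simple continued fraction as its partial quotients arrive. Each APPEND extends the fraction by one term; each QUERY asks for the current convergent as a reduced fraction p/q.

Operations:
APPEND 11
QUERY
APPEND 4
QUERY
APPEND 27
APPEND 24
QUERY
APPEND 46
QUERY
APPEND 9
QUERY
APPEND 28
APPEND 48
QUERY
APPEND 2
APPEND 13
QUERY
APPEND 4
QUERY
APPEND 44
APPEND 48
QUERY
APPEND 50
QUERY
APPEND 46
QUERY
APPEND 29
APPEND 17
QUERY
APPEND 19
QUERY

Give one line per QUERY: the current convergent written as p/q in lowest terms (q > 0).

11/1
45/4
29469/2620
1356800/120629
12240669/1088281
16528826205/1469528137
450751549451/40074962160
1836407945746/163269497411
3901966063734946/346912046213123
195179555887909575/17352826243504394
8982161536907575396/798576919247415247
4440505851682436708399/394791996154362706716
84630289046092505055640/7524224010417309974161

APPEND 11: p_0 = 11·1 + 0 = 11, q_0 = 11·0 + 1 = 1 → 11/1
APPEND 4: p_1 = 4·11 + 1 = 45, q_1 = 4·1 + 0 = 4 → 45/4
APPEND 27: p_2 = 27·45 + 11 = 1226, q_2 = 27·4 + 1 = 109 → 1226/109
APPEND 24: p_3 = 24·1226 + 45 = 29469, q_3 = 24·109 + 4 = 2620 → 29469/2620
APPEND 46: p_4 = 46·29469 + 1226 = 1356800, q_4 = 46·2620 + 109 = 120629 → 1356800/120629
APPEND 9: p_5 = 9·1356800 + 29469 = 12240669, q_5 = 9·120629 + 2620 = 1088281 → 12240669/1088281
APPEND 28: p_6 = 28·12240669 + 1356800 = 344095532, q_6 = 28·1088281 + 120629 = 30592497 → 344095532/30592497
APPEND 48: p_7 = 48·344095532 + 12240669 = 16528826205, q_7 = 48·30592497 + 1088281 = 1469528137 → 16528826205/1469528137
APPEND 2: p_8 = 2·16528826205 + 344095532 = 33401747942, q_8 = 2·1469528137 + 30592497 = 2969648771 → 33401747942/2969648771
APPEND 13: p_9 = 13·33401747942 + 16528826205 = 450751549451, q_9 = 13·2969648771 + 1469528137 = 40074962160 → 450751549451/40074962160
APPEND 4: p_10 = 4·450751549451 + 33401747942 = 1836407945746, q_10 = 4·40074962160 + 2969648771 = 163269497411 → 1836407945746/163269497411
APPEND 44: p_11 = 44·1836407945746 + 450751549451 = 81252701162275, q_11 = 44·163269497411 + 40074962160 = 7223932848244 → 81252701162275/7223932848244
APPEND 48: p_12 = 48·81252701162275 + 1836407945746 = 3901966063734946, q_12 = 48·7223932848244 + 163269497411 = 346912046213123 → 3901966063734946/346912046213123
APPEND 50: p_13 = 50·3901966063734946 + 81252701162275 = 195179555887909575, q_13 = 50·346912046213123 + 7223932848244 = 17352826243504394 → 195179555887909575/17352826243504394
APPEND 46: p_14 = 46·195179555887909575 + 3901966063734946 = 8982161536907575396, q_14 = 46·17352826243504394 + 346912046213123 = 798576919247415247 → 8982161536907575396/798576919247415247
APPEND 29: p_15 = 29·8982161536907575396 + 195179555887909575 = 260677864126207596059, q_15 = 29·798576919247415247 + 17352826243504394 = 23176083484418546557 → 260677864126207596059/23176083484418546557
APPEND 17: p_16 = 17·260677864126207596059 + 8982161536907575396 = 4440505851682436708399, q_16 = 17·23176083484418546557 + 798576919247415247 = 394791996154362706716 → 4440505851682436708399/394791996154362706716
APPEND 19: p_17 = 19·4440505851682436708399 + 260677864126207596059 = 84630289046092505055640, q_17 = 19·394791996154362706716 + 23176083484418546557 = 7524224010417309974161 → 84630289046092505055640/7524224010417309974161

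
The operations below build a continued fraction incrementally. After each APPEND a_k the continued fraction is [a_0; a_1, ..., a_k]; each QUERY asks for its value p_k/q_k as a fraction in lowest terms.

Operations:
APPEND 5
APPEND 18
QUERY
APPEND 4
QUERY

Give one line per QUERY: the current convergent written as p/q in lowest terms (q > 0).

91/18
369/73

APPEND 5: p_0 = 5·1 + 0 = 5, q_0 = 5·0 + 1 = 1 → 5/1
APPEND 18: p_1 = 18·5 + 1 = 91, q_1 = 18·1 + 0 = 18 → 91/18
APPEND 4: p_2 = 4·91 + 5 = 369, q_2 = 4·18 + 1 = 73 → 369/73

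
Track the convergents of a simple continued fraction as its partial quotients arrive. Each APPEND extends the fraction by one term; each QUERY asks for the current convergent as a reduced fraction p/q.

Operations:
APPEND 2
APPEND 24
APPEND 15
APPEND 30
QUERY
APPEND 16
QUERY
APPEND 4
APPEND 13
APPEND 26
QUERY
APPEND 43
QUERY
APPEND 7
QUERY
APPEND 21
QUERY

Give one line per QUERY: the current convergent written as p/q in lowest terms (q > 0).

APPEND 2: p_0 = 2·1 + 0 = 2, q_0 = 2·0 + 1 = 1 → 2/1
APPEND 24: p_1 = 24·2 + 1 = 49, q_1 = 24·1 + 0 = 24 → 49/24
APPEND 15: p_2 = 15·49 + 2 = 737, q_2 = 15·24 + 1 = 361 → 737/361
APPEND 30: p_3 = 30·737 + 49 = 22159, q_3 = 30·361 + 24 = 10854 → 22159/10854
APPEND 16: p_4 = 16·22159 + 737 = 355281, q_4 = 16·10854 + 361 = 174025 → 355281/174025
APPEND 4: p_5 = 4·355281 + 22159 = 1443283, q_5 = 4·174025 + 10854 = 706954 → 1443283/706954
APPEND 13: p_6 = 13·1443283 + 355281 = 19117960, q_6 = 13·706954 + 174025 = 9364427 → 19117960/9364427
APPEND 26: p_7 = 26·19117960 + 1443283 = 498510243, q_7 = 26·9364427 + 706954 = 244182056 → 498510243/244182056
APPEND 43: p_8 = 43·498510243 + 19117960 = 21455058409, q_8 = 43·244182056 + 9364427 = 10509192835 → 21455058409/10509192835
APPEND 7: p_9 = 7·21455058409 + 498510243 = 150683919106, q_9 = 7·10509192835 + 244182056 = 73808531901 → 150683919106/73808531901
APPEND 21: p_10 = 21·150683919106 + 21455058409 = 3185817359635, q_10 = 21·73808531901 + 10509192835 = 1560488362756 → 3185817359635/1560488362756

22159/10854
355281/174025
498510243/244182056
21455058409/10509192835
150683919106/73808531901
3185817359635/1560488362756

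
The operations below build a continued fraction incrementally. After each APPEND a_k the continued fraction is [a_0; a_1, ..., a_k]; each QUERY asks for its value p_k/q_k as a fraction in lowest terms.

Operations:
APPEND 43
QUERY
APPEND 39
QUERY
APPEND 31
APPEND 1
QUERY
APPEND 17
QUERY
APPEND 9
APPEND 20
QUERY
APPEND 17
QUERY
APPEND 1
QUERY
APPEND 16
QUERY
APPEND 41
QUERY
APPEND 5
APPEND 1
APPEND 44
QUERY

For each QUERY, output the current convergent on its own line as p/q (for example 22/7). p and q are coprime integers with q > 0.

43/1
1678/39
53739/1249
965624/22443
175852724/4087163
2998240663/69685007
3174093387/73772170
53783734855/1250039727
2208307222442/51325400977
596454910905373/13862784650528

APPEND 43: p_0 = 43·1 + 0 = 43, q_0 = 43·0 + 1 = 1 → 43/1
APPEND 39: p_1 = 39·43 + 1 = 1678, q_1 = 39·1 + 0 = 39 → 1678/39
APPEND 31: p_2 = 31·1678 + 43 = 52061, q_2 = 31·39 + 1 = 1210 → 52061/1210
APPEND 1: p_3 = 1·52061 + 1678 = 53739, q_3 = 1·1210 + 39 = 1249 → 53739/1249
APPEND 17: p_4 = 17·53739 + 52061 = 965624, q_4 = 17·1249 + 1210 = 22443 → 965624/22443
APPEND 9: p_5 = 9·965624 + 53739 = 8744355, q_5 = 9·22443 + 1249 = 203236 → 8744355/203236
APPEND 20: p_6 = 20·8744355 + 965624 = 175852724, q_6 = 20·203236 + 22443 = 4087163 → 175852724/4087163
APPEND 17: p_7 = 17·175852724 + 8744355 = 2998240663, q_7 = 17·4087163 + 203236 = 69685007 → 2998240663/69685007
APPEND 1: p_8 = 1·2998240663 + 175852724 = 3174093387, q_8 = 1·69685007 + 4087163 = 73772170 → 3174093387/73772170
APPEND 16: p_9 = 16·3174093387 + 2998240663 = 53783734855, q_9 = 16·73772170 + 69685007 = 1250039727 → 53783734855/1250039727
APPEND 41: p_10 = 41·53783734855 + 3174093387 = 2208307222442, q_10 = 41·1250039727 + 73772170 = 51325400977 → 2208307222442/51325400977
APPEND 5: p_11 = 5·2208307222442 + 53783734855 = 11095319847065, q_11 = 5·51325400977 + 1250039727 = 257877044612 → 11095319847065/257877044612
APPEND 1: p_12 = 1·11095319847065 + 2208307222442 = 13303627069507, q_12 = 1·257877044612 + 51325400977 = 309202445589 → 13303627069507/309202445589
APPEND 44: p_13 = 44·13303627069507 + 11095319847065 = 596454910905373, q_13 = 44·309202445589 + 257877044612 = 13862784650528 → 596454910905373/13862784650528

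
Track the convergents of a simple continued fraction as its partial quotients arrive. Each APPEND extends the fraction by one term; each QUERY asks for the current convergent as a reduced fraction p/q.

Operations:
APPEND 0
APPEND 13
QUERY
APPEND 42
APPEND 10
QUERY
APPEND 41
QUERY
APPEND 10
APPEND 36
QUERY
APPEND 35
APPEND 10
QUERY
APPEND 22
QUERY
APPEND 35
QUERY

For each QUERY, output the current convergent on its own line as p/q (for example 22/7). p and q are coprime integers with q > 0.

1/13
421/5483
17303/225350
6261539/81548738
2199534699/28646196868
48609090694/633072795909
1703517708989/22186194053683

APPEND 0: p_0 = 0·1 + 0 = 0, q_0 = 0·0 + 1 = 1 → 0/1
APPEND 13: p_1 = 13·0 + 1 = 1, q_1 = 13·1 + 0 = 13 → 1/13
APPEND 42: p_2 = 42·1 + 0 = 42, q_2 = 42·13 + 1 = 547 → 42/547
APPEND 10: p_3 = 10·42 + 1 = 421, q_3 = 10·547 + 13 = 5483 → 421/5483
APPEND 41: p_4 = 41·421 + 42 = 17303, q_4 = 41·5483 + 547 = 225350 → 17303/225350
APPEND 10: p_5 = 10·17303 + 421 = 173451, q_5 = 10·225350 + 5483 = 2258983 → 173451/2258983
APPEND 36: p_6 = 36·173451 + 17303 = 6261539, q_6 = 36·2258983 + 225350 = 81548738 → 6261539/81548738
APPEND 35: p_7 = 35·6261539 + 173451 = 219327316, q_7 = 35·81548738 + 2258983 = 2856464813 → 219327316/2856464813
APPEND 10: p_8 = 10·219327316 + 6261539 = 2199534699, q_8 = 10·2856464813 + 81548738 = 28646196868 → 2199534699/28646196868
APPEND 22: p_9 = 22·2199534699 + 219327316 = 48609090694, q_9 = 22·28646196868 + 2856464813 = 633072795909 → 48609090694/633072795909
APPEND 35: p_10 = 35·48609090694 + 2199534699 = 1703517708989, q_10 = 35·633072795909 + 28646196868 = 22186194053683 → 1703517708989/22186194053683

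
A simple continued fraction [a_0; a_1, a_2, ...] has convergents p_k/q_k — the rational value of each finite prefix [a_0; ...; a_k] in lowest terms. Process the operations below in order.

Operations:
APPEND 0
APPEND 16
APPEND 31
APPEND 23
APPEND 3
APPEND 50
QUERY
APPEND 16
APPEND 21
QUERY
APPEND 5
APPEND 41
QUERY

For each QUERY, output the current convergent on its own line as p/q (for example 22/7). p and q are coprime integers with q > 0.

109364/1753347
36901301/591609537
7673499883/123023188612

APPEND 0: p_0 = 0·1 + 0 = 0, q_0 = 0·0 + 1 = 1 → 0/1
APPEND 16: p_1 = 16·0 + 1 = 1, q_1 = 16·1 + 0 = 16 → 1/16
APPEND 31: p_2 = 31·1 + 0 = 31, q_2 = 31·16 + 1 = 497 → 31/497
APPEND 23: p_3 = 23·31 + 1 = 714, q_3 = 23·497 + 16 = 11447 → 714/11447
APPEND 3: p_4 = 3·714 + 31 = 2173, q_4 = 3·11447 + 497 = 34838 → 2173/34838
APPEND 50: p_5 = 50·2173 + 714 = 109364, q_5 = 50·34838 + 11447 = 1753347 → 109364/1753347
APPEND 16: p_6 = 16·109364 + 2173 = 1751997, q_6 = 16·1753347 + 34838 = 28088390 → 1751997/28088390
APPEND 21: p_7 = 21·1751997 + 109364 = 36901301, q_7 = 21·28088390 + 1753347 = 591609537 → 36901301/591609537
APPEND 5: p_8 = 5·36901301 + 1751997 = 186258502, q_8 = 5·591609537 + 28088390 = 2986136075 → 186258502/2986136075
APPEND 41: p_9 = 41·186258502 + 36901301 = 7673499883, q_9 = 41·2986136075 + 591609537 = 123023188612 → 7673499883/123023188612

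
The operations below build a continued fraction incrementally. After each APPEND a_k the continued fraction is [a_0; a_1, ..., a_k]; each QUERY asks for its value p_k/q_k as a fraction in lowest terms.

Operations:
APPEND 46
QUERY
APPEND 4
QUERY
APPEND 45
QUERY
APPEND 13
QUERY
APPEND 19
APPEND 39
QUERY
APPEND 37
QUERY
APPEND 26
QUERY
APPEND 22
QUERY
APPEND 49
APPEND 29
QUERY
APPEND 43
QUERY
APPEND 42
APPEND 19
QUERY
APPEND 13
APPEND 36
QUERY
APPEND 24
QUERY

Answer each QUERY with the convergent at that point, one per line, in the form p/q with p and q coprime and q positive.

46/1
185/4
8371/181
109008/2357
81210405/1755953
3006864508/65015225
78259687613/1692151803
1724719991994/37292354891
2454821359556245/53078801057289
105641908000213854/2284217463004889
84454526098002438001/1826098250160994802
39768991678428410794537/859895726966408016710
955558148536513259301014/20661332714658132596093

APPEND 46: p_0 = 46·1 + 0 = 46, q_0 = 46·0 + 1 = 1 → 46/1
APPEND 4: p_1 = 4·46 + 1 = 185, q_1 = 4·1 + 0 = 4 → 185/4
APPEND 45: p_2 = 45·185 + 46 = 8371, q_2 = 45·4 + 1 = 181 → 8371/181
APPEND 13: p_3 = 13·8371 + 185 = 109008, q_3 = 13·181 + 4 = 2357 → 109008/2357
APPEND 19: p_4 = 19·109008 + 8371 = 2079523, q_4 = 19·2357 + 181 = 44964 → 2079523/44964
APPEND 39: p_5 = 39·2079523 + 109008 = 81210405, q_5 = 39·44964 + 2357 = 1755953 → 81210405/1755953
APPEND 37: p_6 = 37·81210405 + 2079523 = 3006864508, q_6 = 37·1755953 + 44964 = 65015225 → 3006864508/65015225
APPEND 26: p_7 = 26·3006864508 + 81210405 = 78259687613, q_7 = 26·65015225 + 1755953 = 1692151803 → 78259687613/1692151803
APPEND 22: p_8 = 22·78259687613 + 3006864508 = 1724719991994, q_8 = 22·1692151803 + 65015225 = 37292354891 → 1724719991994/37292354891
APPEND 49: p_9 = 49·1724719991994 + 78259687613 = 84589539295319, q_9 = 49·37292354891 + 1692151803 = 1829017541462 → 84589539295319/1829017541462
APPEND 29: p_10 = 29·84589539295319 + 1724719991994 = 2454821359556245, q_10 = 29·1829017541462 + 37292354891 = 53078801057289 → 2454821359556245/53078801057289
APPEND 43: p_11 = 43·2454821359556245 + 84589539295319 = 105641908000213854, q_11 = 43·53078801057289 + 1829017541462 = 2284217463004889 → 105641908000213854/2284217463004889
APPEND 42: p_12 = 42·105641908000213854 + 2454821359556245 = 4439414957368538113, q_12 = 42·2284217463004889 + 53078801057289 = 95990212247262627 → 4439414957368538113/95990212247262627
APPEND 19: p_13 = 19·4439414957368538113 + 105641908000213854 = 84454526098002438001, q_13 = 19·95990212247262627 + 2284217463004889 = 1826098250160994802 → 84454526098002438001/1826098250160994802
APPEND 13: p_14 = 13·84454526098002438001 + 4439414957368538113 = 1102348254231400232126, q_14 = 13·1826098250160994802 + 95990212247262627 = 23835267464340195053 → 1102348254231400232126/23835267464340195053
APPEND 36: p_15 = 36·1102348254231400232126 + 84454526098002438001 = 39768991678428410794537, q_15 = 36·23835267464340195053 + 1826098250160994802 = 859895726966408016710 → 39768991678428410794537/859895726966408016710
APPEND 24: p_16 = 24·39768991678428410794537 + 1102348254231400232126 = 955558148536513259301014, q_16 = 24·859895726966408016710 + 23835267464340195053 = 20661332714658132596093 → 955558148536513259301014/20661332714658132596093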